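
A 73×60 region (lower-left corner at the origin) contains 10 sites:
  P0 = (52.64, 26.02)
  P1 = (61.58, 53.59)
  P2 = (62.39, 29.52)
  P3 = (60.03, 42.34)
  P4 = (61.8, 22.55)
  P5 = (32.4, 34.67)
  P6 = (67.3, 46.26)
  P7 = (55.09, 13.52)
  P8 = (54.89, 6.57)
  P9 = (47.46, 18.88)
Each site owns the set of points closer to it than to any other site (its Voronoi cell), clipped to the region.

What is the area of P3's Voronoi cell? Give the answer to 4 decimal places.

1. box [0,73]×[0,60]: [(0, 0) (73, 0) (73, 60) (0, 60)]
2. ⊥bis P3·P0 via (56.335,34.18): [(0, 59.6895) (73, 26.6338) (73, 60) (0, 60)]  |A|=1229.199
3. ⊥bis P3·P1 via (60.805,47.965): [(10.6239, 54.8788) (73, 26.6338) (73, 46.2848)]  |A|=612.8772
4. ⊥bis P3·P2 via (61.21,35.93): [(10.6239, 54.8788) (54.9964, 34.7862) (73, 38.1004) (73, 46.2848)]  |A|=509.6569
5. ⊥bis P3·P4 via (60.915,32.445): [(10.6239, 54.8788) (54.9964, 34.7862) (73, 38.1004) (73, 46.2848)]  |A|=509.6569
6. ⊥bis P3·P5 via (46.215,38.505): [(42.9043, 50.4313) (46.1332, 38.7995) (54.9964, 34.7862) (73, 38.1004) (73, 46.2848)]  |A|=329.0982
7. ⊥bis P3·P6 via (63.665,44.3): [(61.7598, 47.8335) (42.9043, 50.4313) (46.1332, 38.7995) (54.9964, 34.7862) (67.5489, 37.0969)]  |A|=250.9333
8. ⊥bis P3·P7 via (57.56,27.93): [(61.7598, 47.8335) (42.9043, 50.4313) (46.1332, 38.7995) (54.9964, 34.7862) (67.5489, 37.0969)]  |A|=250.9333
9. ⊥bis P3·P8 via (57.46,24.455): [(61.7598, 47.8335) (42.9043, 50.4313) (46.1332, 38.7995) (54.9964, 34.7862) (67.5489, 37.0969)]  |A|=250.9333
10. ⊥bis P3·P9 via (53.745,30.61): [(61.7598, 47.8335) (42.9043, 50.4313) (46.1332, 38.7995) (54.9964, 34.7862) (67.5489, 37.0969)]  |A|=250.9333
11. canonical 5-gon: [(61.7598, 47.8335) (42.9043, 50.4313) (46.1332, 38.7995) (54.9964, 34.7862) (67.5489, 37.0969)]
12. shoelace: 250.9333

Area of P3's cell: 250.9333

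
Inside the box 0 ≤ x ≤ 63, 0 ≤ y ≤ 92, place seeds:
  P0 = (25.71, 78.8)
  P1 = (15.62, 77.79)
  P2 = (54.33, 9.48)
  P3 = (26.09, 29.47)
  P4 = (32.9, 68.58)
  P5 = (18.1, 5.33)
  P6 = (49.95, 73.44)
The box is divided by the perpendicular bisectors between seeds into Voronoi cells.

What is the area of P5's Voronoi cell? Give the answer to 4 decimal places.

Area of P5's cell: 679.3925

1. box [0,63]×[0,92]: [(0, 0) (63, 0) (63, 92) (0, 92)]
2. ⊥bis P5·P0 via (21.905,42.065): [(0, 44.3339) (0, 0) (63, 0) (63, 37.8084)]  |A|=2587.4826
3. ⊥bis P5·P1 via (16.86,41.56): [(24.3166, 41.8152) (0, 40.983) (0, 0) (63, 0) (63, 37.8084)]  |A|=2546.7407
4. ⊥bis P5·P2 via (36.215,7.405): [(32.369, 40.9811) (24.3166, 41.8152) (0, 40.983) (0, 0) (37.0632, 0)]  |A|=1436.2264
5. ⊥bis P5·P3 via (22.095,17.4): [(35.5814, 12.9362) (0, 24.7131) (0, 0) (37.0632, 0)]  |A|=679.3925
6. ⊥bis P5·P4 via (25.5,36.955): [(35.5814, 12.9362) (0, 24.7131) (0, 0) (37.0632, 0)]  |A|=679.3925
7. ⊥bis P5·P6 via (34.025,39.385): [(35.5814, 12.9362) (0, 24.7131) (0, 0) (37.0632, 0)]  |A|=679.3925
8. canonical 4-gon: [(35.5814, 12.9362) (0, 24.7131) (0, 0) (37.0632, 0)]
9. shoelace: 679.3925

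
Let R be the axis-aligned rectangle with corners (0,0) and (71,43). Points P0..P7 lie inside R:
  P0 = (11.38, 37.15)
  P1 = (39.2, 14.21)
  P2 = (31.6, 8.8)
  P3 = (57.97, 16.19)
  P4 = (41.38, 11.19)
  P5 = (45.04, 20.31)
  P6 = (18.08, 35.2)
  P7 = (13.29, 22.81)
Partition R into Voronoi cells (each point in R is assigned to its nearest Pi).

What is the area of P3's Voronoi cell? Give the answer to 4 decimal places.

Area of P3's cell: 740.7005

1. box [0,71]×[0,43]: [(0, 0) (71, 0) (71, 43) (0, 43)]
2. ⊥bis P3·P0 via (34.675,26.67): [(22.6766, 0) (71, 0) (71, 43) (42.0216, 43)]  |A|=1661.9883
3. ⊥bis P3·P1 via (48.585,15.2): [(50.1884, 0) (71, 0) (71, 43) (45.6524, 43)]  |A|=992.4216
4. ⊥bis P3·P2 via (44.785,12.495): [(50.1884, 0) (71, 0) (71, 43) (45.6524, 43)]  |A|=992.4216
5. ⊥bis P3·P4 via (49.675,13.69): [(48.2431, 18.441) (53.801, 0) (71, 0) (71, 43) (45.6524, 43)]  |A|=959.1119
6. ⊥bis P3·P5 via (51.505,18.25): [(49.8583, 13.0819) (53.801, 0) (71, 0) (71, 43) (59.3913, 43)]  |A|=740.7005
7. ⊥bis P3·P6 via (38.025,25.695): [(49.8583, 13.0819) (53.801, 0) (71, 0) (71, 43) (59.3913, 43)]  |A|=740.7005
8. ⊥bis P3·P7 via (35.63,19.5): [(49.8583, 13.0819) (53.801, 0) (71, 0) (71, 43) (59.3913, 43)]  |A|=740.7005
9. canonical 5-gon: [(49.8583, 13.0819) (53.801, 0) (71, 0) (71, 43) (59.3913, 43)]
10. shoelace: 740.7005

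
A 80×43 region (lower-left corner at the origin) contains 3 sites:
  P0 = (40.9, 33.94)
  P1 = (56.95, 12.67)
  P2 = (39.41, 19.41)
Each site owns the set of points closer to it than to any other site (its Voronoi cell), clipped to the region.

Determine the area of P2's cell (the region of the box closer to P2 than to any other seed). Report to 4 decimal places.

Area of P2's cell: 1332.9381

1. box [0,80]×[0,43]: [(0, 0) (80, 0) (80, 43) (0, 43)]
2. ⊥bis P2·P0 via (40.155,26.675): [(0, 30.7928) (0, 0) (80, 0) (80, 22.589)]  |A|=2135.2716
3. ⊥bis P2·P1 via (48.18,16.04): [(51.8075, 25.4801) (0, 30.7928) (0, 0) (42.0164, 0)]  |A|=1332.9381
4. canonical 4-gon: [(51.8075, 25.4801) (0, 30.7928) (0, 0) (42.0164, 0)]
5. shoelace: 1332.9381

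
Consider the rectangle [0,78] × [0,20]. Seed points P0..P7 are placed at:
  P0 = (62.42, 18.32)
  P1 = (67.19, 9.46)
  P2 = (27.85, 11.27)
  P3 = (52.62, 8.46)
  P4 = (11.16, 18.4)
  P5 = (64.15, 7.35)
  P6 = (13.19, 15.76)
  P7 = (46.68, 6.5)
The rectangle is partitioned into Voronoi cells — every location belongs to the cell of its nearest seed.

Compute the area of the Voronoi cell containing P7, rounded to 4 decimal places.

1. box [0,78]×[0,20]: [(0, 0) (78, 0) (78, 20) (0, 20)]
2. ⊥bis P7·P0 via (54.55,12.41): [(0, 0) (63.8693, 0) (48.8503, 20) (0, 20)]  |A|=1127.1959
3. ⊥bis P7·P1 via (56.935,7.98): [(0, 0) (58.0867, 0) (56.711, 9.5324) (48.8503, 20) (0, 20)]  |A|=1099.6347
4. ⊥bis P7·P2 via (37.265,8.885): [(35.0143, 0) (58.0867, 0) (56.711, 9.5324) (48.8503, 20) (40.0806, 20)]  |A|=348.6857
5. ⊥bis P7·P3 via (49.65,7.48): [(35.0143, 0) (52.1181, 0) (45.5188, 20) (40.0806, 20)]  |A|=225.4207
6. ⊥bis P7·P4 via (28.92,12.45): [(35.0143, 0) (52.1181, 0) (45.5188, 20) (40.0806, 20)]  |A|=225.4207
7. ⊥bis P7·P5 via (55.415,6.925): [(35.0143, 0) (52.1181, 0) (45.5188, 20) (40.0806, 20)]  |A|=225.4207
8. ⊥bis P7·P6 via (29.935,11.13): [(35.0143, 0) (52.1181, 0) (45.5188, 20) (40.0806, 20)]  |A|=225.4207
9. canonical 4-gon: [(35.0143, 0) (52.1181, 0) (45.5188, 20) (40.0806, 20)]
10. shoelace: 225.4207

Area of P7's cell: 225.4207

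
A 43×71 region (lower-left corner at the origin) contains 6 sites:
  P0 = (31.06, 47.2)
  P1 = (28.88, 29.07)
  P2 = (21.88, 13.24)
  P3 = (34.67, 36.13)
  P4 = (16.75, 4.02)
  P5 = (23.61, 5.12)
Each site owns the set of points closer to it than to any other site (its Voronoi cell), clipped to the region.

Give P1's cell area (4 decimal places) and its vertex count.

1. box [0,43]×[0,71]: [(0, 0) (43, 0) (43, 71) (0, 71)]
2. ⊥bis P1·P0 via (29.97,38.135): [(0, 41.7387) (0, 0) (43, 0) (43, 36.5682)]  |A|=1683.5986
3. ⊥bis P1·P2 via (25.38,21.155): [(0, 41.7387) (0, 32.378) (43, 13.3635) (43, 36.5682)]  |A|=700.1572
4. ⊥bis P1·P3 via (31.775,32.6): [(24.1765, 38.8316) (0, 41.7387) (0, 32.378) (43, 13.3635) (43, 23.3942)]  |A|=576.1668
5. ⊥bis P1·P4 via (22.815,16.545): [(24.1765, 38.8316) (0, 41.7387) (0, 32.378) (43, 13.3635) (43, 23.3942)]  |A|=576.1668
6. ⊥bis P1·P5 via (26.245,17.095): [(24.1765, 38.8316) (0, 41.7387) (0, 32.378) (42.7986, 13.4525) (43, 13.4082) (43, 23.3942)]  |A|=576.1623
7. canonical 6-gon: [(24.1765, 38.8316) (0, 41.7387) (0, 32.378) (42.7986, 13.4525) (43, 13.4082) (43, 23.3942)]
8. shoelace: 576.1623

Area of P1's cell: 576.1623 (6 vertices)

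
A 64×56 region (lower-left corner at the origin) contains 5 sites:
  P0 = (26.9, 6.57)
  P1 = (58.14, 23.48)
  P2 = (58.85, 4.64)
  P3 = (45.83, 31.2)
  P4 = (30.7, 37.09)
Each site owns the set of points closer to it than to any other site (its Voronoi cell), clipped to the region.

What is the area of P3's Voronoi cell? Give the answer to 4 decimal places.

Area of P3's cell: 691.1864

1. box [0,64]×[0,56]: [(0, 0) (64, 0) (64, 56) (0, 56)]
2. ⊥bis P3·P0 via (36.365,18.885): [(0, 46.8342) (60.9365, 0) (64, 0) (64, 56) (0, 56)]  |A|=2157.0442
3. ⊥bis P3·P1 via (51.985,27.34): [(0, 46.8342) (43.3269, 13.5342) (64, 46.4986) (64, 56) (0, 56)]  |A|=1655.6785
4. ⊥bis P3·P2 via (52.34,17.92): [(0, 46.8342) (43.3269, 13.5342) (64, 46.4986) (64, 56) (0, 56)]  |A|=1655.6785
5. ⊥bis P3·P4 via (38.265,34.145): [(33.2549, 21.2753) (43.3269, 13.5342) (64, 46.4986) (64, 56) (46.773, 56)]  |A|=691.1864
6. canonical 5-gon: [(33.2549, 21.2753) (43.3269, 13.5342) (64, 46.4986) (64, 56) (46.773, 56)]
7. shoelace: 691.1864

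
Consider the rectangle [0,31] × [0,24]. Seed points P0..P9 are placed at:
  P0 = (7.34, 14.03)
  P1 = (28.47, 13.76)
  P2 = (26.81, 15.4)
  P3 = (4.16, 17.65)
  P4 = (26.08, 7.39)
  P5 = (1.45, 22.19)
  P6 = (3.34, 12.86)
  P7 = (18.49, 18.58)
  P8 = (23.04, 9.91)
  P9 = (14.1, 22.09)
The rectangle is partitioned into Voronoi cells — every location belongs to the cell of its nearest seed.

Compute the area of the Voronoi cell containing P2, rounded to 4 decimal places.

Area of P2's cell: 70.8497

1. box [0,31]×[0,24]: [(0, 0) (31, 0) (31, 24) (0, 24)]
2. ⊥bis P2·P0 via (17.075,14.715): [(18.1104, 0) (31, 0) (31, 24) (16.4217, 24)]  |A|=329.615
3. ⊥bis P2·P1 via (27.64,14.58): [(17.7863, 4.6061) (31, 17.981) (31, 24) (16.4217, 24)]  |A|=181.1319
4. ⊥bis P2·P3 via (15.485,16.525): [(17.7863, 4.6061) (31, 17.981) (31, 24) (16.4217, 24)]  |A|=181.1319
5. ⊥bis P2·P4 via (26.445,11.395): [(17.2496, 12.233) (24.6546, 11.5582) (31, 17.981) (31, 24) (16.4217, 24)]  |A|=153.0746
6. ⊥bis P2·P5 via (14.13,18.795): [(17.2496, 12.233) (24.6546, 11.5582) (31, 17.981) (31, 24) (16.4217, 24)]  |A|=153.0746
7. ⊥bis P2·P6 via (15.075,14.13): [(17.2496, 12.233) (24.6546, 11.5582) (31, 17.981) (31, 24) (16.4217, 24)]  |A|=153.0746
8. ⊥bis P2·P7 via (22.65,16.99): [(20.7113, 11.9176) (24.6546, 11.5582) (31, 17.981) (31, 24) (25.3293, 24)]  |A|=79.0259
9. ⊥bis P2·P8 via (24.925,12.655): [(21.8105, 14.7937) (25.4095, 12.3223) (31, 17.981) (31, 24) (25.3293, 24)]  |A|=70.8497
10. ⊥bis P2·P9 via (20.455,18.745): [(21.8105, 14.7937) (25.4095, 12.3223) (31, 17.981) (31, 24) (25.3293, 24)]  |A|=70.8497
11. canonical 5-gon: [(21.8105, 14.7937) (25.4095, 12.3223) (31, 17.981) (31, 24) (25.3293, 24)]
12. shoelace: 70.8497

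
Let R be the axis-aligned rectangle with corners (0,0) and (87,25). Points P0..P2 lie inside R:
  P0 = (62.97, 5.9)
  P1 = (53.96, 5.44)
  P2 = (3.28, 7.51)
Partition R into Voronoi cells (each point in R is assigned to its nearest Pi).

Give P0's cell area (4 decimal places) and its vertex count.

1. box [0,87]×[0,25]: [(0, 0) (87, 0) (87, 25) (0, 25)]
2. ⊥bis P0·P1 via (58.465,5.67): [(58.7545, 0) (87, 0) (87, 25) (57.4781, 25)]  |A|=722.0925
3. ⊥bis P0·P2 via (33.125,6.705): [(58.7545, 0) (87, 0) (87, 25) (57.4781, 25)]  |A|=722.0925
4. canonical 4-gon: [(58.7545, 0) (87, 0) (87, 25) (57.4781, 25)]
5. shoelace: 722.0925

Area of P0's cell: 722.0925 (4 vertices)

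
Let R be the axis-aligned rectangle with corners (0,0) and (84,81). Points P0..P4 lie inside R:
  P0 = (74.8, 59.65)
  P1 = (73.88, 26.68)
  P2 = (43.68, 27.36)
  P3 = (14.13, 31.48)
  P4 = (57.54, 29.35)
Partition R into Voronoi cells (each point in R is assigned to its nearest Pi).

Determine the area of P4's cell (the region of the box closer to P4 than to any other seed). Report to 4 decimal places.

Area of P4's cell: 688.8679

1. box [0,84]×[0,81]: [(0, 0) (84, 0) (84, 81) (0, 81)]
2. ⊥bis P4·P0 via (66.17,44.5): [(0, 0) (84, 0) (84, 34.3434) (2.0941, 81) (0, 81)]  |A|=4893.2735
3. ⊥bis P4·P1 via (65.71,28.015): [(0, 0) (61.1323, 0) (68.2135, 43.336) (2.0941, 81) (0, 81)]  |A|=4126.6951
4. ⊥bis P4·P2 via (50.61,28.355): [(54.6812, 0) (61.1323, 0) (68.2135, 43.336) (46.6995, 55.5911)]  |A|=688.8679
5. ⊥bis P4·P3 via (35.835,30.415): [(54.6812, 0) (61.1323, 0) (68.2135, 43.336) (46.6995, 55.5911)]  |A|=688.8679
6. canonical 4-gon: [(54.6812, 0) (61.1323, 0) (68.2135, 43.336) (46.6995, 55.5911)]
7. shoelace: 688.8679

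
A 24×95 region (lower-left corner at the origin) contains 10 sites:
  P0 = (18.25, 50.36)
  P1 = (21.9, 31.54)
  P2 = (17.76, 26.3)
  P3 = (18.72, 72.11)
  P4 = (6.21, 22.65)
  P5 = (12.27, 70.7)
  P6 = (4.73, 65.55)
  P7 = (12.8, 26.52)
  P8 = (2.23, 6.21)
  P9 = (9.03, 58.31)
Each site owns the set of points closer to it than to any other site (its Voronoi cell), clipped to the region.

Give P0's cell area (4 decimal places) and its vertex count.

Area of P0's cell: 277.1379 (5 vertices)

1. box [0,24]×[0,95]: [(0, 0) (24, 0) (24, 95) (0, 95)]
2. ⊥bis P0·P1 via (20.075,40.95): [(0, 37.0566) (24, 41.7112) (24, 95) (0, 95)]  |A|=1334.7861
3. ⊥bis P0·P2 via (18.005,38.33): [(0, 38.6967) (7.6529, 38.5408) (24, 41.7112) (24, 95) (0, 95)]  |A|=1328.5104
4. ⊥bis P0·P3 via (18.485,61.235): [(0, 61.6344) (0, 38.6967) (7.6529, 38.5408) (24, 41.7112) (24, 61.1158)]  |A|=521.5136
5. ⊥bis P0·P4 via (12.23,36.505): [(0, 61.6344) (0, 41.8189) (7.5392, 38.5431) (7.6529, 38.5408) (24, 41.7112) (24, 61.1158)]  |A|=509.7439
6. ⊥bis P0·P5 via (15.26,60.53): [(17.7146, 61.2516) (0, 56.0435) (0, 41.8189) (7.5392, 38.5431) (7.6529, 38.5408) (24, 41.7112) (24, 61.1158)]  |A|=460.2236
7. ⊥bis P0·P6 via (11.49,57.955): [(17.7146, 61.2516) (13.9505, 60.145) (0, 47.7282) (0, 41.8189) (7.5392, 38.5431) (7.6529, 38.5408) (24, 41.7112) (24, 61.1158)]  |A|=402.2221
8. ⊥bis P0·P7 via (15.525,38.44): [(17.7146, 61.2516) (13.9505, 60.145) (0, 47.7282) (0, 41.9891) (11.6732, 39.3205) (24, 41.7112) (24, 61.1158)]  |A|=391.4782
9. ⊥bis P0·P8 via (10.24,28.285): [(17.7146, 61.2516) (13.9505, 60.145) (0, 47.7282) (0, 41.9891) (11.6732, 39.3205) (24, 41.7112) (24, 61.1158)]  |A|=391.4782
10. ⊥bis P0·P9 via (13.64,54.335): [(19.5694, 61.2116) (2.5016, 41.4172) (11.6732, 39.3205) (24, 41.7112) (24, 61.1158)]  |A|=277.1379
11. canonical 5-gon: [(19.5694, 61.2116) (2.5016, 41.4172) (11.6732, 39.3205) (24, 41.7112) (24, 61.1158)]
12. shoelace: 277.1379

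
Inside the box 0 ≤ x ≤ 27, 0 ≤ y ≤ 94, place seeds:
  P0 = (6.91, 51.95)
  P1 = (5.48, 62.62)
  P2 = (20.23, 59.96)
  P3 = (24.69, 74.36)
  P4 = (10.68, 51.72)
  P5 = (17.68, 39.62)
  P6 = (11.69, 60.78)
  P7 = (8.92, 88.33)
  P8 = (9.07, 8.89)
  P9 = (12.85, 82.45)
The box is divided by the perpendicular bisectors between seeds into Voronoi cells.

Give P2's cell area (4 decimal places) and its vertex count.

1. box [0,27]×[0,94]: [(0, 0) (27, 0) (27, 94) (0, 94)]
2. ⊥bis P2·P0 via (13.57,55.955): [(0, 78.5208) (27, 33.622) (27, 94) (0, 94)]  |A|=1024.0721
3. ⊥bis P2·P1 via (12.855,61.29): [(12.2798, 58.1005) (27, 33.622) (27, 94) (18.7539, 94)]  |A|=592.4038
4. ⊥bis P2·P3 via (22.46,67.16): [(14.3657, 69.667) (12.2798, 58.1005) (27, 33.622) (27, 65.7539)]  |A|=313.6423
5. ⊥bis P2·P4 via (15.455,55.84): [(14.3657, 69.667) (12.4915, 59.2746) (27, 42.4596) (27, 65.7539)]  |A|=238.2994
6. ⊥bis P2·P5 via (18.955,49.79): [(14.3657, 69.667) (12.4915, 59.2746) (20.8837, 49.5482) (27, 48.7814) (27, 65.7539)]  |A|=218.9663
7. ⊥bis P2·P6 via (15.96,60.37): [(16.7809, 68.919) (15.518, 55.767) (20.8837, 49.5482) (27, 48.7814) (27, 65.7539)]  |A|=183.5988
8. ⊥bis P2·P7 via (14.575,74.145): [(16.7809, 68.919) (15.518, 55.767) (20.8837, 49.5482) (27, 48.7814) (27, 65.7539)]  |A|=183.5988
9. ⊥bis P2·P8 via (14.65,34.425): [(16.7809, 68.919) (15.518, 55.767) (20.8837, 49.5482) (27, 48.7814) (27, 65.7539)]  |A|=183.5988
10. ⊥bis P2·P9 via (16.54,71.205): [(16.7809, 68.919) (15.518, 55.767) (20.8837, 49.5482) (27, 48.7814) (27, 65.7539)]  |A|=183.5988
11. canonical 5-gon: [(16.7809, 68.919) (15.518, 55.767) (20.8837, 49.5482) (27, 48.7814) (27, 65.7539)]
12. shoelace: 183.5988

Area of P2's cell: 183.5988 (5 vertices)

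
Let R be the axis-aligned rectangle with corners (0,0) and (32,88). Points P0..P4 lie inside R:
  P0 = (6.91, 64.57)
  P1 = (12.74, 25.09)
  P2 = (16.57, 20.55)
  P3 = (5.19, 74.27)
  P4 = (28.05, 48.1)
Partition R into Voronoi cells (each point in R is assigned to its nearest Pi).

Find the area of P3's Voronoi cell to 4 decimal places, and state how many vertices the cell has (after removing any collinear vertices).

Area of P3's cell: 537.8444 (5 vertices)

1. box [0,32]×[0,88]: [(0, 0) (32, 0) (32, 88) (0, 88)]
2. ⊥bis P3·P0 via (6.05,69.42): [(0, 68.3472) (32, 74.0214) (32, 88) (0, 88)]  |A|=538.1014
3. ⊥bis P3·P1 via (8.965,49.68): [(0, 68.3472) (32, 74.0214) (32, 88) (0, 88)]  |A|=538.1014
4. ⊥bis P3·P2 via (10.88,47.41): [(0, 68.3472) (32, 74.0214) (32, 88) (0, 88)]  |A|=538.1014
5. ⊥bis P3·P4 via (16.62,61.185): [(0, 68.3472) (31.1406, 73.8691) (32, 74.6197) (32, 88) (0, 88)]  |A|=537.8444
6. canonical 5-gon: [(0, 68.3472) (31.1406, 73.8691) (32, 74.6197) (32, 88) (0, 88)]
7. shoelace: 537.8444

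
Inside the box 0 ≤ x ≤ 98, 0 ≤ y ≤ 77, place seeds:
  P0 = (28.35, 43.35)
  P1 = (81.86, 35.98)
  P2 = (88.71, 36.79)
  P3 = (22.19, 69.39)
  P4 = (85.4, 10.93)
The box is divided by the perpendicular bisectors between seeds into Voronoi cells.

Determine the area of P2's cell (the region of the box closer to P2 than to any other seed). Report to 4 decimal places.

Area of P2's cell: 771.5909

1. box [0,98]×[0,77]: [(0, 0) (98, 0) (98, 77) (0, 77)]
2. ⊥bis P2·P0 via (58.53,40.07): [(54.1751, 0) (98, 0) (98, 77) (62.5436, 77)]  |A|=3052.3285
3. ⊥bis P2·P1 via (85.285,36.385): [(89.5875, 0) (98, 0) (98, 77) (80.4824, 77)]  |A|=998.3123
4. ⊥bis P2·P3 via (55.45,53.09): [(89.5875, 0) (98, 0) (98, 77) (80.4824, 77)]  |A|=998.3123
5. ⊥bis P2·P4 via (87.055,23.86): [(86.7616, 23.8976) (98, 22.4591) (98, 77) (80.4824, 77)]  |A|=771.5909
6. canonical 4-gon: [(86.7616, 23.8976) (98, 22.4591) (98, 77) (80.4824, 77)]
7. shoelace: 771.5909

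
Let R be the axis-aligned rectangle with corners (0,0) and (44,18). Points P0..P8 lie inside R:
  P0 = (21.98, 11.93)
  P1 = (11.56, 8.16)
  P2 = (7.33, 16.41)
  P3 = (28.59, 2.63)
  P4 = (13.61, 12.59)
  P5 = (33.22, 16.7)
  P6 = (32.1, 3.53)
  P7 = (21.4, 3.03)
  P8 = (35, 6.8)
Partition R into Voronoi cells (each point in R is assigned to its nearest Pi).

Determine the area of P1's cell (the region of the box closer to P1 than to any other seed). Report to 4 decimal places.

1. box [0,44]×[0,18]: [(0, 0) (44, 0) (44, 18) (0, 18)]
2. ⊥bis P1·P0 via (16.77,10.045): [(0, 0) (20.4043, 0) (13.8918, 18) (0, 18)]  |A|=308.6655
3. ⊥bis P1·P2 via (9.445,12.285): [(0, 7.4423) (0, 0) (20.4043, 0) (14.9402, 15.1025)]  |A|=209.6729
4. ⊥bis P1·P3 via (20.075,5.395): [(0, 7.4423) (0, 0) (18.3231, 0) (19.3075, 3.0315) (14.9402, 15.1025)]  |A|=206.5184
5. ⊥bis P1·P4 via (12.585,10.375): [(8.9766, 12.0448) (0, 7.4423) (0, 0) (18.3231, 0) (19.3075, 3.0315) (17.4682, 8.1153)]  |A|=181.8189
6. ⊥bis P1·P5 via (22.39,12.43): [(8.9766, 12.0448) (0, 7.4423) (0, 0) (18.3231, 0) (19.3075, 3.0315) (17.4682, 8.1153)]  |A|=181.8189
7. ⊥bis P1·P6 via (21.83,5.845): [(8.9766, 12.0448) (0, 7.4423) (0, 0) (18.3231, 0) (19.3075, 3.0315) (17.4682, 8.1153)]  |A|=181.8189
8. ⊥bis P1·P7 via (16.48,5.595): [(8.9766, 12.0448) (0, 7.4423) (0, 0) (13.5631, 0) (17.6016, 7.7464) (17.4682, 8.1153)]  |A|=158.4758
9. ⊥bis P1·P8 via (23.28,7.48): [(8.9766, 12.0448) (0, 7.4423) (0, 0) (13.5631, 0) (17.6016, 7.7464) (17.4682, 8.1153)]  |A|=158.4758
10. canonical 6-gon: [(8.9766, 12.0448) (0, 7.4423) (0, 0) (13.5631, 0) (17.6016, 7.7464) (17.4682, 8.1153)]
11. shoelace: 158.4758

Area of P1's cell: 158.4758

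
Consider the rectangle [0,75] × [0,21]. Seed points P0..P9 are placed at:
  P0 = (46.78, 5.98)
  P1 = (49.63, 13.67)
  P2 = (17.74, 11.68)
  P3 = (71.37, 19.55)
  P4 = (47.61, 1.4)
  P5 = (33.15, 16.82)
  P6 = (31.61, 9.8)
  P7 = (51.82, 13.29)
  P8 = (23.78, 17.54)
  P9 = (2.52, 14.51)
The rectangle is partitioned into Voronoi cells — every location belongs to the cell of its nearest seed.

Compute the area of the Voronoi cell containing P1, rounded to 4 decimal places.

1. box [0,75]×[0,21]: [(0, 0) (75, 0) (75, 21) (0, 21)]
2. ⊥bis P1·P0 via (48.205,9.825): [(74.7153, 0) (75, 0) (75, 21) (18.0521, 21)]  |A|=600.9426
3. ⊥bis P1·P2 via (33.685,12.675): [(33.5233, 15.2662) (74.7153, 0) (75, 0) (75, 21) (33.1655, 21)]  |A|=557.614
4. ⊥bis P1·P3 via (60.5,16.61): [(33.5233, 15.2662) (63.9093, 4.0048) (59.3126, 21) (33.1655, 21)]  |A|=307.2868
5. ⊥bis P1·P4 via (48.62,7.535): [(33.5233, 15.2662) (58.9908, 5.8277) (63.6225, 5.0651) (59.3126, 21) (33.1655, 21)]  |A|=304.9406
6. ⊥bis P1·P5 via (41.39,15.245): [(40.8734, 12.5422) (58.9908, 5.8277) (63.6225, 5.0651) (59.3126, 21) (42.49, 21)]  |A|=244.9234
7. ⊥bis P1·P6 via (40.62,11.735): [(40.8734, 12.5422) (58.9908, 5.8277) (63.6225, 5.0651) (59.3126, 21) (42.49, 21)]  |A|=244.9234
8. ⊥bis P1·P7 via (50.725,13.48): [(40.8734, 12.5422) (49.9769, 9.1683) (52.0298, 21) (42.49, 21)]  |A|=97.6609
9. ⊥bis P1·P8 via (36.705,15.605): [(40.8734, 12.5422) (49.9769, 9.1683) (52.0298, 21) (42.49, 21)]  |A|=97.6609
10. ⊥bis P1·P9 via (26.075,14.09): [(40.8734, 12.5422) (49.9769, 9.1683) (52.0298, 21) (42.49, 21)]  |A|=97.6609
11. canonical 4-gon: [(40.8734, 12.5422) (49.9769, 9.1683) (52.0298, 21) (42.49, 21)]
12. shoelace: 97.6609

Area of P1's cell: 97.6609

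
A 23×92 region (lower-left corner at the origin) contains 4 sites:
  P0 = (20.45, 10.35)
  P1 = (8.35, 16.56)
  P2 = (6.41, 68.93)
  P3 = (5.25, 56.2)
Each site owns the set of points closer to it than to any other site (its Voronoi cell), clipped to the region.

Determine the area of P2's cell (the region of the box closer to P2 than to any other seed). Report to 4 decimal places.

1. box [0,23]×[0,92]: [(0, 0) (23, 0) (23, 92) (0, 92)]
2. ⊥bis P2·P0 via (13.43,39.64): [(0, 36.4212) (23, 41.9337) (23, 92) (0, 92)]  |A|=1214.9191
3. ⊥bis P2·P1 via (7.38,42.745): [(0, 42.4716) (23, 43.3236) (23, 92) (0, 92)]  |A|=1129.3547
4. ⊥bis P2·P3 via (5.83,62.565): [(0, 63.0962) (23, 61.0004) (23, 92) (0, 92)]  |A|=688.8884
5. canonical 4-gon: [(0, 63.0962) (23, 61.0004) (23, 92) (0, 92)]
6. shoelace: 688.8884

Area of P2's cell: 688.8884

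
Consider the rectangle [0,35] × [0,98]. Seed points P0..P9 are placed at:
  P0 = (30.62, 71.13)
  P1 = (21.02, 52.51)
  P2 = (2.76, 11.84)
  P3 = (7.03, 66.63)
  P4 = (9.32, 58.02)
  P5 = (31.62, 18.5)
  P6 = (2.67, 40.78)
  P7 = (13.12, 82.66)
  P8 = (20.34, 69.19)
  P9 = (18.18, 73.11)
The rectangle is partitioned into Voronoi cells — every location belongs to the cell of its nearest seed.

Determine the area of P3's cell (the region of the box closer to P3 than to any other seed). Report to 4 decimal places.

Area of P3's cell: 181.4813

1. box [0,35]×[0,98]: [(0, 0) (35, 0) (35, 98) (0, 98)]
2. ⊥bis P3·P0 via (18.825,68.88): [(0, 0) (31.9645, 0) (13.2701, 98) (0, 98)]  |A|=2216.4939
3. ⊥bis P3·P1 via (14.025,59.57): [(0, 45.6741) (19.5557, 65.0497) (13.2701, 98) (0, 98)]  |A|=730.2601
4. ⊥bis P3·P2 via (4.895,39.235): [(0, 45.6741) (19.5557, 65.0497) (13.2701, 98) (0, 98)]  |A|=730.2601
5. ⊥bis P3·P4 via (8.175,62.325): [(0, 60.1507) (19.5008, 65.3373) (13.2701, 98) (0, 98)]  |A|=585.7644
6. ⊥bis P3·P5 via (19.325,42.565): [(0, 60.1507) (19.5008, 65.3373) (13.2701, 98) (0, 98)]  |A|=585.7644
7. ⊥bis P3·P6 via (4.85,53.705): [(0, 60.1507) (19.5008, 65.3373) (13.2701, 98) (0, 98)]  |A|=585.7644
8. ⊥bis P3·P7 via (10.075,74.645): [(0, 78.4726) (0, 60.1507) (19.5008, 65.3373) (18.323, 71.5115)]  |A|=231.1113
9. ⊥bis P3·P8 via (13.685,67.91): [(12.5721, 73.6963) (0, 78.4726) (0, 60.1507) (14.4388, 63.991)]  |A|=188.8233
10. ⊥bis P3·P9 via (12.605,69.87): [(13.6558, 68.062) (9.7605, 74.7645) (0, 78.4726) (0, 60.1507) (14.4388, 63.991)]  |A|=181.4813
11. canonical 5-gon: [(13.6558, 68.062) (9.7605, 74.7645) (0, 78.4726) (0, 60.1507) (14.4388, 63.991)]
12. shoelace: 181.4813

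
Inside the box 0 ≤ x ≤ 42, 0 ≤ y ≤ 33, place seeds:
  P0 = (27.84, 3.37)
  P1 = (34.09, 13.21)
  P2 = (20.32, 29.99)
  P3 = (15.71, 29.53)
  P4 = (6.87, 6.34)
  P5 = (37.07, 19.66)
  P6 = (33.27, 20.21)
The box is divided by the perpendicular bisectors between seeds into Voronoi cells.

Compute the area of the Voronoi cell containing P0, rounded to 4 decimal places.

Area of P0's cell: 216.2399

1. box [0,42]×[0,33]: [(0, 0) (42, 0) (42, 33) (0, 33)]
2. ⊥bis P0·P1 via (30.965,8.29): [(0, 27.9578) (0, 0) (42, 0) (42, 1.281)]  |A|=614.0146
3. ⊥bis P0·P2 via (24.08,16.68): [(19.7027, 15.4434) (0, 9.8775) (0, 0) (42, 0) (42, 1.281)]  |A|=435.8999
4. ⊥bis P0·P3 via (21.775,16.45): [(19.7027, 15.4434) (19.4507, 15.3722) (0, 6.3533) (0, 0) (42, 0) (42, 1.281)]  |A|=401.6252
5. ⊥bis P0·P4 via (17.355,4.855): [(19.7027, 15.4434) (19.4507, 15.3722) (18.802, 15.0714) (16.6674, 0) (42, 0) (42, 1.281)]  |A|=216.2975
6. ⊥bis P0·P5 via (32.455,11.515): [(19.7027, 15.4434) (19.4507, 15.3722) (18.802, 15.0714) (16.6674, 0) (42, 0) (42, 1.281)]  |A|=216.2975
7. ⊥bis P0·P6 via (30.555,11.79): [(20.1955, 15.1304) (19.4485, 15.3712) (18.802, 15.0714) (16.6674, 0) (42, 0) (42, 1.281)]  |A|=216.2399
8. canonical 6-gon: [(20.1955, 15.1304) (19.4485, 15.3712) (18.802, 15.0714) (16.6674, 0) (42, 0) (42, 1.281)]
9. shoelace: 216.2399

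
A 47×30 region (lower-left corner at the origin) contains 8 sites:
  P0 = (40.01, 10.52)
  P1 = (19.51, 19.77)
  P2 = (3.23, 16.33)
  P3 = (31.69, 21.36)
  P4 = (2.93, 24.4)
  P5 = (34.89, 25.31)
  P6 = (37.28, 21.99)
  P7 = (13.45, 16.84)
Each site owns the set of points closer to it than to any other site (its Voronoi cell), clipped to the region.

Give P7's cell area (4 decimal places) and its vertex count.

1. box [0,47]×[0,30]: [(0, 0) (47, 0) (47, 30) (0, 30)]
2. ⊥bis P7·P0 via (26.73,13.68): [(0, 0) (23.4748, 0) (30.6134, 30) (0, 30)]  |A|=811.3229
3. ⊥bis P7·P1 via (16.48,18.305): [(0, 0) (23.4748, 0) (24.0868, 2.5721) (10.8255, 30) (0, 30)]  |A|=539.9525
4. ⊥bis P7·P2 via (8.34,16.585): [(9.1676, 0) (23.4748, 0) (24.0868, 2.5721) (10.8255, 30) (7.6706, 30)]  |A|=287.3796
5. ⊥bis P7·P3 via (22.57,19.1): [(9.1676, 0) (23.4748, 0) (24.0868, 2.5721) (10.8255, 30) (7.6706, 30)]  |A|=287.3796
6. ⊥bis P7·P4 via (8.19,20.62): [(8.142, 20.5532) (9.1676, 0) (23.4748, 0) (24.0868, 2.5721) (12.4766, 26.585)]  |A|=260.0965
7. ⊥bis P7·P5 via (24.17,21.075): [(8.142, 20.5532) (9.1676, 0) (23.4748, 0) (24.0868, 2.5721) (12.4766, 26.585)]  |A|=260.0965
8. ⊥bis P7·P6 via (25.365,19.415): [(8.142, 20.5532) (9.1676, 0) (23.4748, 0) (24.0868, 2.5721) (12.4766, 26.585)]  |A|=260.0965
9. canonical 5-gon: [(8.142, 20.5532) (9.1676, 0) (23.4748, 0) (24.0868, 2.5721) (12.4766, 26.585)]
10. shoelace: 260.0965

Area of P7's cell: 260.0965 (5 vertices)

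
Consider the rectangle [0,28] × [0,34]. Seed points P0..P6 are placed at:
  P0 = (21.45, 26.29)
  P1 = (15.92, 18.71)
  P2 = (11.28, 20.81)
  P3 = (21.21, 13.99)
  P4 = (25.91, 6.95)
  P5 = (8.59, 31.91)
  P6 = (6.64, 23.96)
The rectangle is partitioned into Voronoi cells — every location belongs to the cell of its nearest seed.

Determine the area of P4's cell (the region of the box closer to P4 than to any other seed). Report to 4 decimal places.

1. box [0,28]×[0,34]: [(0, 0) (28, 0) (28, 34) (0, 34)]
2. ⊥bis P4·P0 via (23.68,16.62): [(0, 11.1592) (0, 0) (28, 0) (28, 17.6162)]  |A|=402.8554
3. ⊥bis P4·P1 via (20.915,12.83): [(26.0087, 17.157) (5.8118, 0) (28, 0) (28, 17.6162)]  |A|=207.8814
4. ⊥bis P4·P2 via (18.595,13.88): [(26.0087, 17.157) (5.8118, 0) (28, 0) (28, 17.6162)]  |A|=207.8814
5. ⊥bis P4·P3 via (23.56,10.47): [(7.8773, 0) (28, 0) (28, 13.4342)]  |A|=135.1664
6. ⊥bis P4·P5 via (17.25,19.43): [(7.8773, 0) (28, 0) (28, 13.4342)]  |A|=135.1664
7. ⊥bis P4·P6 via (16.275,15.455): [(7.8773, 0) (28, 0) (28, 13.4342)]  |A|=135.1664
8. canonical 3-gon: [(7.8773, 0) (28, 0) (28, 13.4342)]
9. shoelace: 135.1664

Area of P4's cell: 135.1664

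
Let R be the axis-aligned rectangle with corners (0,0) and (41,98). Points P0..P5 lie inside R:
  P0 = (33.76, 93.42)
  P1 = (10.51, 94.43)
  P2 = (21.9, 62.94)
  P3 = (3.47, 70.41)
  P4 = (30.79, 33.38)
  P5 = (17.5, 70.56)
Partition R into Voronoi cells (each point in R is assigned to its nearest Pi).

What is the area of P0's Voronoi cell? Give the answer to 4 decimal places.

Area of P0's cell: 377.0261

1. box [0,41]×[0,98]: [(0, 0) (41, 0) (41, 98) (0, 98)]
2. ⊥bis P0·P1 via (22.135,93.925): [(18.0548, 0) (41, 0) (41, 98) (22.312, 98)]  |A|=2040.0249
3. ⊥bis P0·P2 via (27.83,78.18): [(21.5571, 80.6209) (41, 73.0555) (41, 98) (22.312, 98)]  |A|=404.8883
4. ⊥bis P0·P3 via (18.615,81.915): [(21.5571, 80.6209) (41, 73.0555) (41, 98) (22.312, 98)]  |A|=404.8883
5. ⊥bis P0·P4 via (32.275,63.4): [(21.5571, 80.6209) (41, 73.0555) (41, 98) (22.312, 98)]  |A|=404.8883
6. ⊥bis P0·P5 via (25.63,81.99): [(21.7368, 84.7592) (34.7987, 75.4684) (41, 73.0555) (41, 98) (22.312, 98)]  |A|=377.0261
7. canonical 5-gon: [(21.7368, 84.7592) (34.7987, 75.4684) (41, 73.0555) (41, 98) (22.312, 98)]
8. shoelace: 377.0261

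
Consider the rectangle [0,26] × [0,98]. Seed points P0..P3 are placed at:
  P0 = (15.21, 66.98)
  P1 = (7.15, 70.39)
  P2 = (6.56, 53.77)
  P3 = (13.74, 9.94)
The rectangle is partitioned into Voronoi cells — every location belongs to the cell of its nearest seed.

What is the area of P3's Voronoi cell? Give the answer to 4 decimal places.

Area of P3's cell: 840.3687

1. box [0,26]×[0,98]: [(0, 0) (26, 0) (26, 98) (0, 98)]
2. ⊥bis P3·P0 via (14.475,38.46): [(0, 38.833) (0, 0) (26, 0) (26, 38.163)]  |A|=1000.9483
3. ⊥bis P3·P1 via (10.445,40.165): [(0, 38.833) (0, 0) (26, 0) (26, 38.163)]  |A|=1000.9483
4. ⊥bis P3·P2 via (10.15,31.855): [(0, 30.1923) (0, 0) (26, 0) (26, 34.4515)]  |A|=840.3687
5. canonical 4-gon: [(0, 30.1923) (0, 0) (26, 0) (26, 34.4515)]
6. shoelace: 840.3687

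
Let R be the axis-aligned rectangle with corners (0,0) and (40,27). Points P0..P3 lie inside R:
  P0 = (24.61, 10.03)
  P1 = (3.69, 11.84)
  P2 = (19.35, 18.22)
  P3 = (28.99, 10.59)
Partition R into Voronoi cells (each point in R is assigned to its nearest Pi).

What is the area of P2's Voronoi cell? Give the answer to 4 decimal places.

1. box [0,40]×[0,27]: [(0, 0) (40, 0) (40, 27) (0, 27)]
2. ⊥bis P2·P0 via (21.98,14.125): [(0, 0.0084) (40, 25.6983) (40, 27) (0, 27)]  |A|=565.8659
3. ⊥bis P2·P1 via (11.52,15.03): [(13.9815, 8.988) (40, 25.6983) (40, 27) (6.6433, 27)]  |A|=317.3441
4. ⊥bis P2·P3 via (24.17,14.405): [(13.9815, 8.988) (25.9835, 16.6962) (34.1389, 27) (6.6433, 27)]  |A|=278.0255
5. canonical 4-gon: [(13.9815, 8.988) (25.9835, 16.6962) (34.1389, 27) (6.6433, 27)]
6. shoelace: 278.0255

Area of P2's cell: 278.0255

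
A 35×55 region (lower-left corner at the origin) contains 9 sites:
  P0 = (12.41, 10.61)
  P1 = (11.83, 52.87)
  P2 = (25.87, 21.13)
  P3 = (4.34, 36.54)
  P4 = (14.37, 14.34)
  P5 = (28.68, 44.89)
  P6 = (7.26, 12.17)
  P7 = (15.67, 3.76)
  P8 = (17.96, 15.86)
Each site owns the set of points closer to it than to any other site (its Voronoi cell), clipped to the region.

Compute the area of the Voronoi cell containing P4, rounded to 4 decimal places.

Area of P4's cell: 74.2558

1. box [0,35]×[0,55]: [(0, 0) (35, 0) (35, 55) (0, 55)]
2. ⊥bis P4·P0 via (13.39,12.475): [(0, 19.511) (35, 1.1196) (35, 55) (0, 55)]  |A|=1563.9637
3. ⊥bis P4·P1 via (13.1,33.605): [(0, 32.7414) (0, 19.511) (35, 1.1196) (35, 35.0487)]  |A|=825.2908
4. ⊥bis P4·P2 via (20.12,17.735): [(10.8378, 33.4559) (0, 32.7414) (0, 19.511) (27.6499, 4.9819)]  |A|=343.2136
5. ⊥bis P4·P3 via (9.355,25.44): [(14.2618, 27.6569) (0, 21.2134) (0, 19.511) (27.6499, 4.9819)]  |A|=228.3612
6. ⊥bis P4·P5 via (21.525,29.615): [(14.2618, 27.6569) (0, 21.2134) (0, 19.511) (27.6499, 4.9819)]  |A|=228.3612
7. ⊥bis P4·P6 via (10.815,13.255): [(14.2618, 27.6569) (7.3698, 24.5431) (10.6067, 13.9375) (27.6499, 4.9819)]  |A|=174.8636
8. ⊥bis P4·P7 via (15.02,9.05): [(24.5561, 10.2217) (14.2618, 27.6569) (7.3698, 24.5431) (10.6067, 13.9375) (18.9816, 9.5368)]  |A|=159.1993
9. ⊥bis P4·P8 via (16.165,15.1): [(11.3965, 26.3624) (7.3698, 24.5431) (10.6067, 13.9375) (18.3885, 9.8484)]  |A|=74.2558
10. canonical 4-gon: [(11.3965, 26.3624) (7.3698, 24.5431) (10.6067, 13.9375) (18.3885, 9.8484)]
11. shoelace: 74.2558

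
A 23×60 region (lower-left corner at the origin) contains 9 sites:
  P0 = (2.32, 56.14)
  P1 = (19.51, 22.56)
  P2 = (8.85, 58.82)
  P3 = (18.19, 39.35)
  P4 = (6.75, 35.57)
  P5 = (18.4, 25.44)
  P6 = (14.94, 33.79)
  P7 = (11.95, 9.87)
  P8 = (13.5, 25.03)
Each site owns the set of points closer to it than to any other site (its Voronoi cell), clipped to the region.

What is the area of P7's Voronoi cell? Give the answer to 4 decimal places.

1. box [0,23]×[0,60]: [(0, 0) (23, 0) (23, 60) (0, 60)]
2. ⊥bis P7·P0 via (7.135,33.005): [(0, 31.52) (0, 0) (23, 0) (23, 36.3069)]  |A|=780.0098
3. ⊥bis P7·P1 via (15.73,16.215): [(0, 25.5861) (0, 0) (23, 0) (23, 11.8839)]  |A|=430.905
4. ⊥bis P7·P2 via (10.4,34.345): [(0, 25.5861) (0, 0) (23, 0) (23, 11.8839)]  |A|=430.905
5. ⊥bis P7·P3 via (15.07,24.61): [(0, 25.5861) (0, 0) (23, 0) (23, 11.8839)]  |A|=430.905
6. ⊥bis P7·P4 via (9.35,22.72): [(5.9617, 22.0344) (0, 20.8282) (0, 0) (23, 0) (23, 11.8839)]  |A|=416.7225
7. ⊥bis P7·P5 via (15.175,17.655): [(9.0624, 20.1872) (5.049, 21.8498) (0, 20.8282) (0, 0) (23, 0) (23, 11.8839)]  |A|=415.5933
8. ⊥bis P7·P6 via (13.445,21.83): [(9.0624, 20.1872) (5.049, 21.8498) (0, 20.8282) (0, 0) (23, 0) (23, 11.8839)]  |A|=415.5933
9. ⊥bis P7·P8 via (12.725,17.45): [(13.85, 17.335) (0, 18.751) (0, 0) (23, 0) (23, 11.8839)]  |A|=383.5723
10. canonical 5-gon: [(13.85, 17.335) (0, 18.751) (0, 0) (23, 0) (23, 11.8839)]
11. shoelace: 383.5723

Area of P7's cell: 383.5723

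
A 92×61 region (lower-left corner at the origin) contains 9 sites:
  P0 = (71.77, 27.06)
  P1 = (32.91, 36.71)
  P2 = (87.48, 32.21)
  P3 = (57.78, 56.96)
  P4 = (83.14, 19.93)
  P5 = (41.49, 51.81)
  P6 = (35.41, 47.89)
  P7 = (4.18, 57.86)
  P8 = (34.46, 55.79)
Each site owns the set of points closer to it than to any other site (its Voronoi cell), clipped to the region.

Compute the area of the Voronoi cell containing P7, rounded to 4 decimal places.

1. box [0,92]×[0,61]: [(0, 0) (92, 0) (92, 61) (0, 61)]
2. ⊥bis P7·P0 via (37.975,42.46): [(0, 0) (18.6265, 0) (46.4235, 61) (0, 61)]  |A|=1984.0227
3. ⊥bis P7·P1 via (18.545,47.285): [(0, 22.0936) (28.6415, 61) (0, 61)]  |A|=557.1685
4. ⊥bis P7·P2 via (45.83,45.035): [(0, 22.0936) (28.6415, 61) (0, 61)]  |A|=557.1685
5. ⊥bis P7·P3 via (30.98,57.41): [(0, 22.0936) (28.6415, 61) (0, 61)]  |A|=557.1685
6. ⊥bis P7·P4 via (43.66,38.895): [(0, 22.0936) (28.6415, 61) (0, 61)]  |A|=557.1685
7. ⊥bis P7·P5 via (22.835,54.835): [(0, 22.0936) (22.4768, 52.6259) (23.8347, 61) (0, 61)]  |A|=537.0422
8. ⊥bis P7·P6 via (19.795,52.875): [(0, 22.0936) (17.6011, 46.0028) (22.3889, 61) (0, 61)]  |A|=510.2825
9. ⊥bis P7·P8 via (19.32,56.825): [(0, 22.0936) (17.6011, 46.0028) (18.847, 49.9054) (19.6054, 61) (0, 61)]  |A|=494.8418
10. canonical 5-gon: [(0, 22.0936) (17.6011, 46.0028) (18.847, 49.9054) (19.6054, 61) (0, 61)]
11. shoelace: 494.8418

Area of P7's cell: 494.8418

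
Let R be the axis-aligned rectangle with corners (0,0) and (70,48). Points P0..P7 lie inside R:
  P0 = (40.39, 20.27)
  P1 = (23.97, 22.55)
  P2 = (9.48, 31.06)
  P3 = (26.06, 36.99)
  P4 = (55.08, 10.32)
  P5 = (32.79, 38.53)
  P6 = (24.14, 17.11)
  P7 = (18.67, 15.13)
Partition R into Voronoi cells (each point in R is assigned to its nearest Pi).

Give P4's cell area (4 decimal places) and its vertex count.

1. box [0,70]×[0,48]: [(0, 0) (70, 0) (70, 48) (0, 48)]
2. ⊥bis P4·P0 via (47.735,15.295): [(37.3752, 0) (70, 0) (70, 48) (69.8871, 48)]  |A|=785.7038
3. ⊥bis P4·P1 via (39.525,16.435): [(37.3752, 0) (70, 0) (70, 48) (69.8871, 48)]  |A|=785.7038
4. ⊥bis P4·P2 via (32.28,20.69): [(37.3752, 0) (70, 0) (70, 48) (69.8871, 48)]  |A|=785.7038
5. ⊥bis P4·P3 via (40.57,23.655): [(37.3752, 0) (70, 0) (70, 48) (69.8871, 48)]  |A|=785.7038
6. ⊥bis P4·P5 via (43.935,24.425): [(65.4148, 41.3972) (37.3752, 0) (70, 0) (70, 45.0201)]  |A|=778.4996
7. ⊥bis P4·P6 via (39.61,13.715): [(65.4148, 41.3972) (37.3752, 0) (70, 0) (70, 45.0201)]  |A|=778.4996
8. ⊥bis P4·P7 via (36.875,12.725): [(65.4148, 41.3972) (37.3752, 0) (70, 0) (70, 45.0201)]  |A|=778.4996
9. canonical 4-gon: [(65.4148, 41.3972) (37.3752, 0) (70, 0) (70, 45.0201)]
10. shoelace: 778.4996

Area of P4's cell: 778.4996 (4 vertices)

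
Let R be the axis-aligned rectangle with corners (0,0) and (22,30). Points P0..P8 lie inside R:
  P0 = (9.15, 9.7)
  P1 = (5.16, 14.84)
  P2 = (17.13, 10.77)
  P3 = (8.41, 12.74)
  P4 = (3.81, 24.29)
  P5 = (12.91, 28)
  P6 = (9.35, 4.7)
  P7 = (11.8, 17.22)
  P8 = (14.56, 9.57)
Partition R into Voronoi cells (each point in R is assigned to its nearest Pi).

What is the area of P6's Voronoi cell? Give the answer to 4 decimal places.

1. box [0,22]×[0,30]: [(0, 0) (22, 0) (22, 30) (0, 30)]
2. ⊥bis P6·P0 via (9.25,7.2): [(0, 6.83) (0, 0) (22, 0) (22, 7.71)]  |A|=159.94
3. ⊥bis P6·P1 via (7.255,9.77): [(0.1551, 6.8362) (0, 6.7721) (0, 0) (22, 0) (22, 7.71)]  |A|=159.9355
4. ⊥bis P6·P2 via (13.24,7.735): [(13.524, 7.371) (0.1551, 6.8362) (0, 6.7721) (0, 0) (19.2749, 0)]  |A|=117.2173
5. ⊥bis P6·P3 via (8.88,8.72): [(13.524, 7.371) (0.1551, 6.8362) (0, 6.7721) (0, 0) (19.2749, 0)]  |A|=117.2173
6. ⊥bis P6·P4 via (6.58,14.495): [(13.524, 7.371) (0.1551, 6.8362) (0, 6.7721) (0, 0) (19.2749, 0)]  |A|=117.2173
7. ⊥bis P6·P5 via (11.13,16.35): [(13.524, 7.371) (0.1551, 6.8362) (0, 6.7721) (0, 0) (19.2749, 0)]  |A|=117.2173
8. ⊥bis P6·P7 via (10.575,10.96): [(13.524, 7.371) (0.1551, 6.8362) (0, 6.7721) (0, 0) (19.2749, 0)]  |A|=117.2173
9. ⊥bis P6·P8 via (11.955,7.135): [(11.7989, 7.302) (0.1551, 6.8362) (0, 6.7721) (0, 0) (18.6244, 0)]  |A|=108.2861
10. canonical 5-gon: [(11.7989, 7.302) (0.1551, 6.8362) (0, 6.7721) (0, 0) (18.6244, 0)]
11. shoelace: 108.2861

Area of P6's cell: 108.2861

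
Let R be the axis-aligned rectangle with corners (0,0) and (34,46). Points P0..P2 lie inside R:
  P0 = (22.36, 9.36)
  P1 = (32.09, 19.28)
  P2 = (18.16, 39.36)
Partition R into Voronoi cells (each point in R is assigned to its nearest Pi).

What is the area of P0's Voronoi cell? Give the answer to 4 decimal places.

Area of P0's cell: 658.2460

1. box [0,34]×[0,46]: [(0, 0) (34, 0) (34, 46) (0, 46)]
2. ⊥bis P0·P1 via (27.225,14.32): [(0, 41.0236) (0, 0) (34, 0) (34, 7.6748)]  |A|=827.8714
3. ⊥bis P0·P2 via (20.26,24.36): [(17.3975, 23.9593) (0, 21.5236) (0, 0) (34, 0) (34, 7.6748)]  |A|=658.246
4. canonical 5-gon: [(17.3975, 23.9593) (0, 21.5236) (0, 0) (34, 0) (34, 7.6748)]
5. shoelace: 658.246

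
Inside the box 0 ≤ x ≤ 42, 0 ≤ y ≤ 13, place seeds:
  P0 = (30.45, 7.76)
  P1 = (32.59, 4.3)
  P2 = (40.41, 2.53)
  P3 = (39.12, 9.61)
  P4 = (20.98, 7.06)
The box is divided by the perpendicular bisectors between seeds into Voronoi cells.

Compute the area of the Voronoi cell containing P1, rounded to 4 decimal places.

1. box [0,42]×[0,13]: [(0, 0) (42, 0) (42, 13) (0, 13)]
2. ⊥bis P1·P0 via (31.52,6.03): [(21.7706, 0) (42, 0) (42, 12.5118)]  |A|=126.5539
3. ⊥bis P1·P2 via (36.5,3.415): [(37.9989, 10.0372) (21.7706, 0) (35.727, 0)]  |A|=70.0418
4. ⊥bis P1·P3 via (35.855,6.955): [(36.9863, 5.5637) (34.9048, 8.1235) (21.7706, 0) (35.727, 0)]  |A|=64.09
5. ⊥bis P1·P4 via (26.785,5.68): [(36.9863, 5.5637) (34.9048, 8.1235) (26.0663, 2.6569) (25.4347, 0) (35.727, 0)]  |A|=59.2223
6. canonical 5-gon: [(36.9863, 5.5637) (34.9048, 8.1235) (26.0663, 2.6569) (25.4347, 0) (35.727, 0)]
7. shoelace: 59.2223

Area of P1's cell: 59.2223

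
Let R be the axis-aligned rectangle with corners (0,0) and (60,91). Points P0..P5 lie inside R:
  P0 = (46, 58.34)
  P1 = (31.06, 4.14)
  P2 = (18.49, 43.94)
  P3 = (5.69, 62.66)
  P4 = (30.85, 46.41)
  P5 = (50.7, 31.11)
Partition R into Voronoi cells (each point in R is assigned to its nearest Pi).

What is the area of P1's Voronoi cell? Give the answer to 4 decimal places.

Area of P1's cell: 1066.9893

1. box [0,60]×[0,91]: [(0, 0) (60, 0) (60, 91) (0, 91)]
2. ⊥bis P1·P0 via (38.53,31.24): [(0, 41.8606) (0, 0) (60, 0) (60, 25.3219)]  |A|=2015.4755
3. ⊥bis P1·P2 via (24.775,24.04): [(43.3582, 29.9091) (0, 16.2153) (0, 0) (60, 0) (60, 25.3219)]  |A|=1459.5083
4. ⊥bis P1·P3 via (18.375,33.4): [(43.3582, 29.9091) (0, 16.2153) (0, 0) (60, 0) (60, 25.3219)]  |A|=1459.5083
5. ⊥bis P1·P4 via (30.955,25.275): [(59.6529, 25.4176) (28.6491, 25.2635) (0, 16.2153) (0, 0) (60, 0) (60, 25.3219)]  |A|=1388.6258
6. ⊥bis P1·P5 via (40.88,17.625): [(30.3788, 25.2721) (28.6491, 25.2635) (0, 16.2153) (0, 0) (60, 0) (60, 3.7015)]  |A|=1066.9893
7. canonical 6-gon: [(30.3788, 25.2721) (28.6491, 25.2635) (0, 16.2153) (0, 0) (60, 0) (60, 3.7015)]
8. shoelace: 1066.9893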